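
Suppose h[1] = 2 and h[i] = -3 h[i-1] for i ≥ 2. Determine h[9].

h[2] = -3·2 = -6
h[3] = -3·(-6) = 18
h[4] = -3·18 = -54
h[5] = -3·(-54) = 162
h[6] = -3·162 = -486
h[7] = -3·(-486) = 1458
h[8] = -3·1458 = -4374
h[9] = -3·(-4374) = 13122

13122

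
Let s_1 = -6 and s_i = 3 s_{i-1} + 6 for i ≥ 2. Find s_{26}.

-2541865828332

The fixed point is 6/(1 - 3) = -3, so s_i + 3 = 3(s_{i-1} + 3).
Hence s_i = -3·3^{i-1} - 3.
s_{26} = -3·3^{25} - 3 = -3·847288609443 - 3 = -2541865828332.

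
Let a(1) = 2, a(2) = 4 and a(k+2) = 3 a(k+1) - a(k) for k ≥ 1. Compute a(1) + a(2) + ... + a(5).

a(3) = 3(4) - 2 = 10
a(4) = 3(10) - 4 = 26
a(5) = 3(26) - 10 = 68
Sum = 2 + 4 + 10 + 26 + 68 = 110

110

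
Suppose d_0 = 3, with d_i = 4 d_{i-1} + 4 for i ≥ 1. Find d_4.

d_1 = 4*3 + 4 = 16
d_2 = 4*16 + 4 = 68
d_3 = 4*68 + 4 = 276
d_4 = 4*276 + 4 = 1108

1108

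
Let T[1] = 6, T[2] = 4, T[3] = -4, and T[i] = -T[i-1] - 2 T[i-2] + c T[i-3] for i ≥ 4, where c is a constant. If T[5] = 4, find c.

T[4] = -4 + 6c
T[5] = 12 - 2c
So 12 - 2c = 4, giving c = 4.

4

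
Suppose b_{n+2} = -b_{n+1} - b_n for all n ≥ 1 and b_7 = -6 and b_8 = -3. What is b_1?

-6

Rearranging, b_{n-2} = -(b_n + b_{n-1}).
b_6 = -(-3 + (-6)) = 9
b_5 = -(-6 + 9) = -3
b_4 = -(9 + (-3)) = -6
b_3 = -(-3 + (-6)) = 9
b_2 = -(-6 + 9) = -3
b_1 = -(9 + (-3)) = -6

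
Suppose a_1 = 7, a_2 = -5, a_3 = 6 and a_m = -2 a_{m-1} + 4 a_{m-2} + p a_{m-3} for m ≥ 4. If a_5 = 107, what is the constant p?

a_4 = -32 + 7p
a_5 = 88 - 19p
So 88 - 19p = 107, giving p = -1.

-1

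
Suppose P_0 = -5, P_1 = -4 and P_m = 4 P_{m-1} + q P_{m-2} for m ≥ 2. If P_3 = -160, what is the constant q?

P_2 = -16 - 5q
P_3 = -64 - 24q
So -64 - 24q = -160, giving q = 4.

4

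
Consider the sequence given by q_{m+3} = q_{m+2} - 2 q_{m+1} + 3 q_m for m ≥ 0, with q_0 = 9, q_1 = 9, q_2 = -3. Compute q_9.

q_3 = (-3) - 2(9) + 3(9) = 6
q_4 = 6 - 2(-3) + 3(9) = 39
q_5 = 39 - 2(6) + 3(-3) = 18
q_6 = 18 - 2(39) + 3(6) = -42
q_7 = (-42) - 2(18) + 3(39) = 39
q_8 = 39 - 2(-42) + 3(18) = 177
q_9 = 177 - 2(39) + 3(-42) = -27

-27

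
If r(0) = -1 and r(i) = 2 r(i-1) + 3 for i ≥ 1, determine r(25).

67108861

The fixed point is 3/(1 - 2) = -3, so r(i) + 3 = 2(r(i-1) + 3).
Hence r(i) = 2·2^i - 3.
r(25) = 2·2^{25} - 3 = 2·33554432 - 3 = 67108861.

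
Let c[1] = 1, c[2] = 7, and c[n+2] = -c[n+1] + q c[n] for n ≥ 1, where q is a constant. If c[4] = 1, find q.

c[3] = -7 + q
c[4] = 7 + 6q
So 7 + 6q = 1, giving q = -1.

-1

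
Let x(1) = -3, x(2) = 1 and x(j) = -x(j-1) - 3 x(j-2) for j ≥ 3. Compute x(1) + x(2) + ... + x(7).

x(3) = -1 - 3(-3) = 8
x(4) = -8 - 3(1) = -11
x(5) = -(-11) - 3(8) = -13
x(6) = -(-13) - 3(-11) = 46
x(7) = -46 - 3(-13) = -7
Sum = (-3) + 1 + 8 + (-11) + (-13) + 46 + (-7) = 21

21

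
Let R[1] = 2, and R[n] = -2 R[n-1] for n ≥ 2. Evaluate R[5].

R[2] = -2*2 = -4
R[3] = -2*(-4) = 8
R[4] = -2*8 = -16
R[5] = -2*(-16) = 32

32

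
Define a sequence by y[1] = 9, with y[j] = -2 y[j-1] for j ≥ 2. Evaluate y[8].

y[2] = -2*9 = -18
y[3] = -2*(-18) = 36
y[4] = -2*36 = -72
y[5] = -2*(-72) = 144
y[6] = -2*144 = -288
y[7] = -2*(-288) = 576
y[8] = -2*576 = -1152

-1152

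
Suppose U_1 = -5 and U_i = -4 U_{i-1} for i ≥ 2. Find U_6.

5120

U_2 = -4*(-5) = 20
U_3 = -4*20 = -80
U_4 = -4*(-80) = 320
U_5 = -4*320 = -1280
U_6 = -4*(-1280) = 5120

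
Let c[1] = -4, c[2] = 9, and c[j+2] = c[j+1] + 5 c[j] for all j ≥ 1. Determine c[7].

c[3] = 9 + 5(-4) = -11
c[4] = (-11) + 5(9) = 34
c[5] = 34 + 5(-11) = -21
c[6] = (-21) + 5(34) = 149
c[7] = 149 + 5(-21) = 44

44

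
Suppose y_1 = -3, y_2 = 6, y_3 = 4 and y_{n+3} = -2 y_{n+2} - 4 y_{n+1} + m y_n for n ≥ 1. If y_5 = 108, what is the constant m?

y_4 = -32 - 3m
y_5 = 48 + 12m
So 48 + 12m = 108, giving m = 5.

5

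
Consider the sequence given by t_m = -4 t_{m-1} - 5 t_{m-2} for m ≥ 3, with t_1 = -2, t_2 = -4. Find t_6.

t_3 = -4*(-4) - 5*(-2) = 26
t_4 = -4*26 - 5*(-4) = -84
t_5 = -4*(-84) - 5*26 = 206
t_6 = -4*206 - 5*(-84) = -404

-404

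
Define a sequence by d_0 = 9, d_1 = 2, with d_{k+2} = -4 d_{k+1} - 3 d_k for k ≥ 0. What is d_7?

d_2 = -4(2) - 3(9) = -35
d_3 = -4(-35) - 3(2) = 134
d_4 = -4(134) - 3(-35) = -431
d_5 = -4(-431) - 3(134) = 1322
d_6 = -4(1322) - 3(-431) = -3995
d_7 = -4(-3995) - 3(1322) = 12014

12014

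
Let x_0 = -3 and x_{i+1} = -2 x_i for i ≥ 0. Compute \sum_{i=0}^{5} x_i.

63

x_1 = -2·(-3) = 6
x_2 = -2·6 = -12
x_3 = -2·(-12) = 24
x_4 = -2·24 = -48
x_5 = -2·(-48) = 96
Sum = (-3) + 6 + (-12) + 24 + (-48) + 96 = 63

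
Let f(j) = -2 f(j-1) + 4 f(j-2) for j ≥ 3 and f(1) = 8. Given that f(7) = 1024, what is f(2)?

6

Let f(2) = z.
f(3) = 32 - 2z
f(4) = -64 + 8z
f(5) = 256 - 24z
f(6) = -768 + 80z
f(7) = 2560 - 256z
So 2560 - 256z = 1024, giving z = 6.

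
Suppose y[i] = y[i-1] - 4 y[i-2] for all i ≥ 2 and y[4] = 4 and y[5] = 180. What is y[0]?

Rearranging, y[i-2] = (y[i] - y[i-1]) / -4.
y[3] = (180 - 4) / -4 = 176/-4 = -44
y[2] = (4 - (-44)) / -4 = 48/-4 = -12
y[1] = (-44 - (-12)) / -4 = -32/-4 = 8
y[0] = (-12 - 8) / -4 = -20/-4 = 5

5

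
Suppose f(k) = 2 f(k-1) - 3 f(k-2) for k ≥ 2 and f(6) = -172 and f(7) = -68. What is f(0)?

-4

Rearranging, f(k-2) = (f(k) - 2 f(k-1)) / -3.
f(5) = (-68 - 2(-172)) / -3 = 276/-3 = -92
f(4) = (-172 - 2(-92)) / -3 = 12/-3 = -4
f(3) = (-92 - 2(-4)) / -3 = -84/-3 = 28
f(2) = (-4 - 2(28)) / -3 = -60/-3 = 20
f(1) = (28 - 2(20)) / -3 = -12/-3 = 4
f(0) = (20 - 2(4)) / -3 = 12/-3 = -4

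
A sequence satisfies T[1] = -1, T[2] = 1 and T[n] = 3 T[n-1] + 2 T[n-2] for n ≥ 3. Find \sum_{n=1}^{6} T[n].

84

T[3] = 3*1 + 2*(-1) = 1
T[4] = 3*1 + 2*1 = 5
T[5] = 3*5 + 2*1 = 17
T[6] = 3*17 + 2*5 = 61
Sum = (-1) + 1 + 1 + 5 + 17 + 61 = 84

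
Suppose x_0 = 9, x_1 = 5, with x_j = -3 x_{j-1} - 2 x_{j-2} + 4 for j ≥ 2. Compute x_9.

6465

x_2 = -3(5) - 2(9) + 4 = -29
x_3 = -3(-29) - 2(5) + 4 = 81
x_4 = -3(81) - 2(-29) + 4 = -181
x_5 = -3(-181) - 2(81) + 4 = 385
x_6 = -3(385) - 2(-181) + 4 = -789
x_7 = -3(-789) - 2(385) + 4 = 1601
x_8 = -3(1601) - 2(-789) + 4 = -3221
x_9 = -3(-3221) - 2(1601) + 4 = 6465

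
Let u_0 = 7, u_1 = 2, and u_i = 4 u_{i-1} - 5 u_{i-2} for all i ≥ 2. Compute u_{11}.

96122

u_2 = 4·2 - 5·7 = -27
u_3 = 4·(-27) - 5·2 = -118
u_4 = 4·(-118) - 5·(-27) = -337
u_5 = 4·(-337) - 5·(-118) = -758
u_6 = 4·(-758) - 5·(-337) = -1347
u_7 = 4·(-1347) - 5·(-758) = -1598
u_8 = 4·(-1598) - 5·(-1347) = 343
u_9 = 4·343 - 5·(-1598) = 9362
u_{10} = 4·9362 - 5·343 = 35733
u_{11} = 4·35733 - 5·9362 = 96122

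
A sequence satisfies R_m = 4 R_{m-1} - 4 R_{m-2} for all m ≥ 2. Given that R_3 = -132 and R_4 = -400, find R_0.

9

Rearranging, R_{m-2} = (R_m - 4 R_{m-1}) / -4.
R_2 = (-400 - 4*(-132)) / -4 = 128/-4 = -32
R_1 = (-132 - 4*(-32)) / -4 = -4/-4 = 1
R_0 = (-32 - 4*1) / -4 = -36/-4 = 9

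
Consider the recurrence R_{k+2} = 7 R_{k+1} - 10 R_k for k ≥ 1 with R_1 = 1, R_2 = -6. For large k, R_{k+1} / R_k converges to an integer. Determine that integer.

5

The characteristic equation is r^2 - 7r + 10 = 0, which factors as (r - 5)(r - 2) = 0.
So the roots are 5 and 2. Since |5| > |2| and the coefficient of 5^k is non-zero, the ratio tends to 5.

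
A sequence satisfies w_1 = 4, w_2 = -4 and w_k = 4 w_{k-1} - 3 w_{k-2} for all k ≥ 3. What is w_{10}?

-78724

w_3 = 4*(-4) - 3*4 = -28
w_4 = 4*(-28) - 3*(-4) = -100
w_5 = 4*(-100) - 3*(-28) = -316
w_6 = 4*(-316) - 3*(-100) = -964
w_7 = 4*(-964) - 3*(-316) = -2908
w_8 = 4*(-2908) - 3*(-964) = -8740
w_9 = 4*(-8740) - 3*(-2908) = -26236
w_{10} = 4*(-26236) - 3*(-8740) = -78724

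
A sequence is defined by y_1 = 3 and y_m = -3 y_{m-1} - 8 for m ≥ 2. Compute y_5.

y_2 = -3·3 - 8 = -17
y_3 = -3·(-17) - 8 = 43
y_4 = -3·43 - 8 = -137
y_5 = -3·(-137) - 8 = 403

403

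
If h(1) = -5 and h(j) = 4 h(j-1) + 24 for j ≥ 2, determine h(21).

The fixed point is 24/(1 - 4) = -8, so h(j) + 8 = 4(h(j-1) + 8).
Hence h(j) = 3·4^{j-1} - 8.
h(21) = 3·4^{20} - 8 = 3·1099511627776 - 8 = 3298534883320.

3298534883320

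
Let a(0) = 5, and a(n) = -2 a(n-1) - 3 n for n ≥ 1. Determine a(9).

-2911

a(1) = -2*5 - 3 = -13
a(2) = -2*(-13) - 6 = 20
a(3) = -2*20 - 9 = -49
a(4) = -2*(-49) - 12 = 86
a(5) = -2*86 - 15 = -187
a(6) = -2*(-187) - 18 = 356
a(7) = -2*356 - 21 = -733
a(8) = -2*(-733) - 24 = 1442
a(9) = -2*1442 - 27 = -2911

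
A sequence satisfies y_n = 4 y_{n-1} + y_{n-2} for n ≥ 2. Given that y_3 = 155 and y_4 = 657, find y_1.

Rearranging, y_{n-2} = y_n - 4 y_{n-1}.
y_2 = 657 - 4(155) = 37
y_1 = 155 - 4(37) = 7

7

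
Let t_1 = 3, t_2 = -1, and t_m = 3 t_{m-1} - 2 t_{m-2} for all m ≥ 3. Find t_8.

-505

t_3 = 3*(-1) - 2*3 = -9
t_4 = 3*(-9) - 2*(-1) = -25
t_5 = 3*(-25) - 2*(-9) = -57
t_6 = 3*(-57) - 2*(-25) = -121
t_7 = 3*(-121) - 2*(-57) = -249
t_8 = 3*(-249) - 2*(-121) = -505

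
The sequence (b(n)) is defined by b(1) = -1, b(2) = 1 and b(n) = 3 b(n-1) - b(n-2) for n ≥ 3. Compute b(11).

b(3) = 3·1 - (-1) = 4
b(4) = 3·4 - 1 = 11
b(5) = 3·11 - 4 = 29
b(6) = 3·29 - 11 = 76
b(7) = 3·76 - 29 = 199
b(8) = 3·199 - 76 = 521
b(9) = 3·521 - 199 = 1364
b(10) = 3·1364 - 521 = 3571
b(11) = 3·3571 - 1364 = 9349

9349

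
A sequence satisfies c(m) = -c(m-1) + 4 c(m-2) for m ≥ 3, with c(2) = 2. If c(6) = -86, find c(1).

4

Let c(1) = z.
c(3) = -2 + 4z
c(4) = 10 - 4z
c(5) = -18 + 20z
c(6) = 58 - 36z
So 58 - 36z = -86, giving z = 4.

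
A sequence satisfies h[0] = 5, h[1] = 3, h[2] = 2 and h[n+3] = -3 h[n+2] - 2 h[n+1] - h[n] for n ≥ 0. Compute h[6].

229

h[3] = -3·2 - 2·3 - 5 = -17
h[4] = -3·(-17) - 2·2 - 3 = 44
h[5] = -3·44 - 2·(-17) - 2 = -100
h[6] = -3·(-100) - 2·44 - (-17) = 229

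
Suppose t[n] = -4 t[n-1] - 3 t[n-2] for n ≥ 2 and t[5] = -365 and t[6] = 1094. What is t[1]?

Rearranging, t[n-2] = (t[n] + 4 t[n-1]) / -3.
t[4] = (1094 + 4*(-365)) / -3 = -366/-3 = 122
t[3] = (-365 + 4*122) / -3 = 123/-3 = -41
t[2] = (122 + 4*(-41)) / -3 = -42/-3 = 14
t[1] = (-41 + 4*14) / -3 = 15/-3 = -5

-5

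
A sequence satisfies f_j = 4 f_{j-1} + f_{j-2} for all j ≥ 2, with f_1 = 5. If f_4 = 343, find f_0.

Let f_0 = x.
f_2 = 20 + x
f_3 = 85 + 4x
f_4 = 360 + 17x
So 360 + 17x = 343, giving x = -1.

-1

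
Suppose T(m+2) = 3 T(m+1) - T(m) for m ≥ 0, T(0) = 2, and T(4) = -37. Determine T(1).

-1

Let T(1) = v.
T(2) = -2 + 3v
T(3) = -6 + 8v
T(4) = -16 + 21v
So -16 + 21v = -37, giving v = -1.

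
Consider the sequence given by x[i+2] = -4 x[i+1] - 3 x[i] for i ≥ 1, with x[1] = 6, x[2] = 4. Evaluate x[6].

1204

x[3] = -4(4) - 3(6) = -34
x[4] = -4(-34) - 3(4) = 124
x[5] = -4(124) - 3(-34) = -394
x[6] = -4(-394) - 3(124) = 1204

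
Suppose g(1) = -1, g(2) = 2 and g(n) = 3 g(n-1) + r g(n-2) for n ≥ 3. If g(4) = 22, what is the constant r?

-4

g(3) = 6 - r
g(4) = 18 - r
So 18 - r = 22, giving r = -4.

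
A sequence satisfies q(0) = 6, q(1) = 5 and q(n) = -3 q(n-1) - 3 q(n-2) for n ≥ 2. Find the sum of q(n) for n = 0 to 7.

q(2) = -3*5 - 3*6 = -33
q(3) = -3*(-33) - 3*5 = 84
q(4) = -3*84 - 3*(-33) = -153
q(5) = -3*(-153) - 3*84 = 207
q(6) = -3*207 - 3*(-153) = -162
q(7) = -3*(-162) - 3*207 = -135
Sum = 6 + 5 + (-33) + 84 + (-153) + 207 + (-162) + (-135) = -181

-181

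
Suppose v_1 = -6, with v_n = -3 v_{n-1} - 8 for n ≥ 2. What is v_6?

v_2 = -3*(-6) - 8 = 10
v_3 = -3*10 - 8 = -38
v_4 = -3*(-38) - 8 = 106
v_5 = -3*106 - 8 = -326
v_6 = -3*(-326) - 8 = 970

970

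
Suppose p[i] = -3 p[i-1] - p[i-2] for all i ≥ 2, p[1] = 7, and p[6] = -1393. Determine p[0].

Let p[0] = v.
p[2] = -21 - v
p[3] = 56 + 3v
p[4] = -147 - 8v
p[5] = 385 + 21v
p[6] = -1008 - 55v
So -1008 - 55v = -1393, giving v = 7.

7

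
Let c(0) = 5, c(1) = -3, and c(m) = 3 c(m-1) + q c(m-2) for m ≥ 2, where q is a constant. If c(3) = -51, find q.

-2

c(2) = -9 + 5q
c(3) = -27 + 12q
So -27 + 12q = -51, giving q = -2.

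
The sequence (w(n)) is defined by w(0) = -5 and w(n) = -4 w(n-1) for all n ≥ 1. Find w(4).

w(1) = -4·(-5) = 20
w(2) = -4·20 = -80
w(3) = -4·(-80) = 320
w(4) = -4·320 = -1280

-1280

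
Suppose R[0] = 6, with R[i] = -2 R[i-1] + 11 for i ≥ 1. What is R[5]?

R[1] = -2*6 + 11 = -1
R[2] = -2*(-1) + 11 = 13
R[3] = -2*13 + 11 = -15
R[4] = -2*(-15) + 11 = 41
R[5] = -2*41 + 11 = -71

-71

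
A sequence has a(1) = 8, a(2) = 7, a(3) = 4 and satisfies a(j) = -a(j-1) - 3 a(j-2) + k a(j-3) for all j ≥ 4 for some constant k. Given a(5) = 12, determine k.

a(4) = -25 + 8k
a(5) = 13 - k
So 13 - k = 12, giving k = 1.

1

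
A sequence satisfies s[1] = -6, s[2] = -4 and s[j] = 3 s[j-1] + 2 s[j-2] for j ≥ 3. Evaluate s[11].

-586944

s[3] = 3*(-4) + 2*(-6) = -24
s[4] = 3*(-24) + 2*(-4) = -80
s[5] = 3*(-80) + 2*(-24) = -288
s[6] = 3*(-288) + 2*(-80) = -1024
s[7] = 3*(-1024) + 2*(-288) = -3648
s[8] = 3*(-3648) + 2*(-1024) = -12992
s[9] = 3*(-12992) + 2*(-3648) = -46272
s[10] = 3*(-46272) + 2*(-12992) = -164800
s[11] = 3*(-164800) + 2*(-46272) = -586944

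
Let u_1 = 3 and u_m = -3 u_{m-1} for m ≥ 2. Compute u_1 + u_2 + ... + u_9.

14763

u_2 = -3(3) = -9
u_3 = -3(-9) = 27
u_4 = -3(27) = -81
u_5 = -3(-81) = 243
u_6 = -3(243) = -729
u_7 = -3(-729) = 2187
u_8 = -3(2187) = -6561
u_9 = -3(-6561) = 19683
Sum = 3 + (-9) + 27 + (-81) + 243 + (-729) + 2187 + (-6561) + 19683 = 14763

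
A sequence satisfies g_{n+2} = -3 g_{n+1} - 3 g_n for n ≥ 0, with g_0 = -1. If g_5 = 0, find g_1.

Let g_1 = z.
g_2 = 3 - 3z
g_3 = -9 + 6z
g_4 = 18 - 9z
g_5 = -27 + 9z
So -27 + 9z = 0, giving z = 3.

3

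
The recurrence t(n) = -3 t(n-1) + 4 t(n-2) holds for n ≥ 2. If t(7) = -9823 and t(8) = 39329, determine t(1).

5

Rearranging, t(n-2) = (t(n) + 3 t(n-1)) / 4.
t(6) = (39329 + 3*(-9823)) / 4 = 9860/4 = 2465
t(5) = (-9823 + 3*2465) / 4 = -2428/4 = -607
t(4) = (2465 + 3*(-607)) / 4 = 644/4 = 161
t(3) = (-607 + 3*161) / 4 = -124/4 = -31
t(2) = (161 + 3*(-31)) / 4 = 68/4 = 17
t(1) = (-31 + 3*17) / 4 = 20/4 = 5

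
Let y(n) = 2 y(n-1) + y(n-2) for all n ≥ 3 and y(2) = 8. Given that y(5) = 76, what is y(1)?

-4

Let y(1) = z.
y(3) = 16 + z
y(4) = 40 + 2z
y(5) = 96 + 5z
So 96 + 5z = 76, giving z = -4.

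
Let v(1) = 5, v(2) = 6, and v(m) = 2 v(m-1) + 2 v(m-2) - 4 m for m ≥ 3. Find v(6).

v(3) = 2*6 + 2*5 - 12 = 10
v(4) = 2*10 + 2*6 - 16 = 16
v(5) = 2*16 + 2*10 - 20 = 32
v(6) = 2*32 + 2*16 - 24 = 72

72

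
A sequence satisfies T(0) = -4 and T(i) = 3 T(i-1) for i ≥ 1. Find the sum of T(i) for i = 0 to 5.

T(1) = 3(-4) = -12
T(2) = 3(-12) = -36
T(3) = 3(-36) = -108
T(4) = 3(-108) = -324
T(5) = 3(-324) = -972
Sum = (-4) + (-12) + (-36) + (-108) + (-324) + (-972) = -1456

-1456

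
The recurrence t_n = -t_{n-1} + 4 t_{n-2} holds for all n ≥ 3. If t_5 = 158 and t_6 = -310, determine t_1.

Rearranging, t_{n-2} = (t_n + t_{n-1}) / 4.
t_4 = (-310 + 158) / 4 = -152/4 = -38
t_3 = (158 + (-38)) / 4 = 120/4 = 30
t_2 = (-38 + 30) / 4 = -8/4 = -2
t_1 = (30 + (-2)) / 4 = 28/4 = 7

7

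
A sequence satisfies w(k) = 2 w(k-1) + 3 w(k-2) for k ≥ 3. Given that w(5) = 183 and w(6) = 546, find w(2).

6

Rearranging, w(k-2) = (w(k) - 2 w(k-1)) / 3.
w(4) = (546 - 2·183) / 3 = 180/3 = 60
w(3) = (183 - 2·60) / 3 = 63/3 = 21
w(2) = (60 - 2·21) / 3 = 18/3 = 6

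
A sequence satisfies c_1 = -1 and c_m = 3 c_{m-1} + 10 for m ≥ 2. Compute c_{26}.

3389154437767

The fixed point is 10/(1 - 3) = -5, so c_m + 5 = 3(c_{m-1} + 5).
Hence c_m = 4·3^{m-1} - 5.
c_{26} = 4·3^{25} - 5 = 4·847288609443 - 5 = 3389154437767.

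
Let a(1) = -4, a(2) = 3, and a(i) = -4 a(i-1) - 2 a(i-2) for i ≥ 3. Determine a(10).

14640

a(3) = -4*3 - 2*(-4) = -4
a(4) = -4*(-4) - 2*3 = 10
a(5) = -4*10 - 2*(-4) = -32
a(6) = -4*(-32) - 2*10 = 108
a(7) = -4*108 - 2*(-32) = -368
a(8) = -4*(-368) - 2*108 = 1256
a(9) = -4*1256 - 2*(-368) = -4288
a(10) = -4*(-4288) - 2*1256 = 14640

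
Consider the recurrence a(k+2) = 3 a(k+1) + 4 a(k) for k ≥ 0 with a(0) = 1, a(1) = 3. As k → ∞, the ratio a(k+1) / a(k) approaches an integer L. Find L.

The characteristic equation is r^2 - 3r - 4 = 0, which factors as (r - 4)(r + 1) = 0.
So the roots are 4 and -1. Since |4| > |-1| and the coefficient of 4^k is non-zero, the ratio tends to 4.

4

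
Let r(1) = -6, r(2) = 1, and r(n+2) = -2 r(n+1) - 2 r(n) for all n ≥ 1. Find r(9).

-96

r(3) = -2·1 - 2·(-6) = 10
r(4) = -2·10 - 2·1 = -22
r(5) = -2·(-22) - 2·10 = 24
r(6) = -2·24 - 2·(-22) = -4
r(7) = -2·(-4) - 2·24 = -40
r(8) = -2·(-40) - 2·(-4) = 88
r(9) = -2·88 - 2·(-40) = -96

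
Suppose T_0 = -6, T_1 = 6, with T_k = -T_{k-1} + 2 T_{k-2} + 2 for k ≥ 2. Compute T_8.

T_2 = -6 + 2·(-6) + 2 = -16
T_3 = -(-16) + 2·6 + 2 = 30
T_4 = -30 + 2·(-16) + 2 = -60
T_5 = -(-60) + 2·30 + 2 = 122
T_6 = -122 + 2·(-60) + 2 = -240
T_7 = -(-240) + 2·122 + 2 = 486
T_8 = -486 + 2·(-240) + 2 = -964

-964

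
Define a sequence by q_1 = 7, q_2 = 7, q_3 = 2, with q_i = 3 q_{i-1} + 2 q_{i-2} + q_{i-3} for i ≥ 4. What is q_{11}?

208907

q_4 = 3·2 + 2·7 + 7 = 27
q_5 = 3·27 + 2·2 + 7 = 92
q_6 = 3·92 + 2·27 + 2 = 332
q_7 = 3·332 + 2·92 + 27 = 1207
q_8 = 3·1207 + 2·332 + 92 = 4377
q_9 = 3·4377 + 2·1207 + 332 = 15877
q_{10} = 3·15877 + 2·4377 + 1207 = 57592
q_{11} = 3·57592 + 2·15877 + 4377 = 208907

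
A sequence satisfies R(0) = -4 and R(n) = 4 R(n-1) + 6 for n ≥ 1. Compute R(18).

The fixed point is 6/(1 - 4) = -2, so R(n) + 2 = 4(R(n-1) + 2).
Hence R(n) = -2·4^n - 2.
R(18) = -2·4^{18} - 2 = -2·68719476736 - 2 = -137438953474.

-137438953474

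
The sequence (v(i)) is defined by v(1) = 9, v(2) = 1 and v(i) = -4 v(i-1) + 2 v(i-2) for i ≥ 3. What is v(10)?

-424944

v(3) = -4(1) + 2(9) = 14
v(4) = -4(14) + 2(1) = -54
v(5) = -4(-54) + 2(14) = 244
v(6) = -4(244) + 2(-54) = -1084
v(7) = -4(-1084) + 2(244) = 4824
v(8) = -4(4824) + 2(-1084) = -21464
v(9) = -4(-21464) + 2(4824) = 95504
v(10) = -4(95504) + 2(-21464) = -424944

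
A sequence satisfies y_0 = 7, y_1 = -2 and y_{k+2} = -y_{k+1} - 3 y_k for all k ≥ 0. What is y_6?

y_2 = -(-2) - 3(7) = -19
y_3 = -(-19) - 3(-2) = 25
y_4 = -25 - 3(-19) = 32
y_5 = -32 - 3(25) = -107
y_6 = -(-107) - 3(32) = 11

11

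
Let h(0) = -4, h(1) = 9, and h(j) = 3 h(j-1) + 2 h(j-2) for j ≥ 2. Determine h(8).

42407

h(2) = 3·9 + 2·(-4) = 19
h(3) = 3·19 + 2·9 = 75
h(4) = 3·75 + 2·19 = 263
h(5) = 3·263 + 2·75 = 939
h(6) = 3·939 + 2·263 = 3343
h(7) = 3·3343 + 2·939 = 11907
h(8) = 3·11907 + 2·3343 = 42407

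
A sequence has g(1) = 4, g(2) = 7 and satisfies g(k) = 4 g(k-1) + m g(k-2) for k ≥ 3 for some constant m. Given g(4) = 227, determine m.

g(3) = 28 + 4m
g(4) = 112 + 23m
So 112 + 23m = 227, giving m = 5.

5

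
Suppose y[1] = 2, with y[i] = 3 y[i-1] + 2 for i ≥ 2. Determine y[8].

y[2] = 3(2) + 2 = 8
y[3] = 3(8) + 2 = 26
y[4] = 3(26) + 2 = 80
y[5] = 3(80) + 2 = 242
y[6] = 3(242) + 2 = 728
y[7] = 3(728) + 2 = 2186
y[8] = 3(2186) + 2 = 6560

6560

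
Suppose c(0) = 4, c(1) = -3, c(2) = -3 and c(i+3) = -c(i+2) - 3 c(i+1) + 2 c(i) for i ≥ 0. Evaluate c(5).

-49

c(3) = -(-3) - 3*(-3) + 2*4 = 20
c(4) = -20 - 3*(-3) + 2*(-3) = -17
c(5) = -(-17) - 3*20 + 2*(-3) = -49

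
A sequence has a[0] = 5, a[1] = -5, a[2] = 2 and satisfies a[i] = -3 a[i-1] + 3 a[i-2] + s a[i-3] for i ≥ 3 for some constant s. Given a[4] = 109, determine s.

a[3] = -21 + 5s
a[4] = 69 - 20s
So 69 - 20s = 109, giving s = -2.

-2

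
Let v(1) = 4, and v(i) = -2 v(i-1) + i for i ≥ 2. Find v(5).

57

v(2) = -2(4) + 2 = -6
v(3) = -2(-6) + 3 = 15
v(4) = -2(15) + 4 = -26
v(5) = -2(-26) + 5 = 57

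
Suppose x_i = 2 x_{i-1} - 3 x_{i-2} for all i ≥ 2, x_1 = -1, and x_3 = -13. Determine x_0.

Let x_0 = y.
x_2 = -2 - 3y
x_3 = -1 - 6y
So -1 - 6y = -13, giving y = 2.

2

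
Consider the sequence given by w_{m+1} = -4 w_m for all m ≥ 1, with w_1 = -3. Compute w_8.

w_2 = -4·(-3) = 12
w_3 = -4·12 = -48
w_4 = -4·(-48) = 192
w_5 = -4·192 = -768
w_6 = -4·(-768) = 3072
w_7 = -4·3072 = -12288
w_8 = -4·(-12288) = 49152

49152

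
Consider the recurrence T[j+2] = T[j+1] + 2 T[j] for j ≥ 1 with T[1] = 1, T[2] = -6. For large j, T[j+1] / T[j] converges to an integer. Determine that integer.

2

The characteristic equation is r^2 - r - 2 = 0, which factors as (r - 2)(r + 1) = 0.
So the roots are 2 and -1. Since |2| > |-1| and the coefficient of 2^j is non-zero, the ratio tends to 2.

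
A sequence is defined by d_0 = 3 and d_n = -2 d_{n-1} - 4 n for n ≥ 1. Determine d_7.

d_1 = -2*3 - 4 = -10
d_2 = -2*(-10) - 8 = 12
d_3 = -2*12 - 12 = -36
d_4 = -2*(-36) - 16 = 56
d_5 = -2*56 - 20 = -132
d_6 = -2*(-132) - 24 = 240
d_7 = -2*240 - 28 = -508

-508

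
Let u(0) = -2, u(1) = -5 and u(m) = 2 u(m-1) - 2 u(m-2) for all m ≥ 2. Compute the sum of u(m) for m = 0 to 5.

u(2) = 2*(-5) - 2*(-2) = -6
u(3) = 2*(-6) - 2*(-5) = -2
u(4) = 2*(-2) - 2*(-6) = 8
u(5) = 2*8 - 2*(-2) = 20
Sum = (-2) + (-5) + (-6) + (-2) + 8 + 20 = 13

13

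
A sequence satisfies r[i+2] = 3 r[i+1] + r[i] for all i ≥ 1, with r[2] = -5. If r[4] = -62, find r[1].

Let r[1] = z.
r[3] = -15 + z
r[4] = -50 + 3z
So -50 + 3z = -62, giving z = -4.

-4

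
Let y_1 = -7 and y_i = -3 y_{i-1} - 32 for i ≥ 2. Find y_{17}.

The fixed point is -32/(1 + 3) = -8, so y_i + 8 = -3(y_{i-1} + 8).
Hence y_i = 1·(-3)^{i-1} - 8.
y_{17} = 1·(-3)^{16} - 8 = 1·43046721 - 8 = 43046713.

43046713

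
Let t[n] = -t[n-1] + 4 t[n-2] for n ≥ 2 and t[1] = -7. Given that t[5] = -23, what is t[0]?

Let t[0] = w.
t[2] = 7 + 4w
t[3] = -35 - 4w
t[4] = 63 + 20w
t[5] = -203 - 36w
So -203 - 36w = -23, giving w = -5.

-5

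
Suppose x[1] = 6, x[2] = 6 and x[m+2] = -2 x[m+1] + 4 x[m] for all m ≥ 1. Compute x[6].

x[3] = -2(6) + 4(6) = 12
x[4] = -2(12) + 4(6) = 0
x[5] = -2(0) + 4(12) = 48
x[6] = -2(48) + 4(0) = -96

-96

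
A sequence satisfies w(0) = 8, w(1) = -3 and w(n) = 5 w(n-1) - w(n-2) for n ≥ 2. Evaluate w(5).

w(2) = 5(-3) - 8 = -23
w(3) = 5(-23) - (-3) = -112
w(4) = 5(-112) - (-23) = -537
w(5) = 5(-537) - (-112) = -2573

-2573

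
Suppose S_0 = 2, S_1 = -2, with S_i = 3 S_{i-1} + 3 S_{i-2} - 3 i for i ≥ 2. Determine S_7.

S_2 = 3(-2) + 3(2) - 6 = -6
S_3 = 3(-6) + 3(-2) - 9 = -33
S_4 = 3(-33) + 3(-6) - 12 = -129
S_5 = 3(-129) + 3(-33) - 15 = -501
S_6 = 3(-501) + 3(-129) - 18 = -1908
S_7 = 3(-1908) + 3(-501) - 21 = -7248

-7248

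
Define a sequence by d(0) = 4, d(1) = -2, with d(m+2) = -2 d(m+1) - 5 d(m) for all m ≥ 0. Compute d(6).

424

d(2) = -2*(-2) - 5*4 = -16
d(3) = -2*(-16) - 5*(-2) = 42
d(4) = -2*42 - 5*(-16) = -4
d(5) = -2*(-4) - 5*42 = -202
d(6) = -2*(-202) - 5*(-4) = 424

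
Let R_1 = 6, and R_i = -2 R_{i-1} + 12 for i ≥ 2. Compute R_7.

R_2 = -2·6 + 12 = 0
R_3 = -2·0 + 12 = 12
R_4 = -2·12 + 12 = -12
R_5 = -2·(-12) + 12 = 36
R_6 = -2·36 + 12 = -60
R_7 = -2·(-60) + 12 = 132

132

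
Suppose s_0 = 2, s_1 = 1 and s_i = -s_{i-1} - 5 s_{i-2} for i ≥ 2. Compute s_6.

-166

s_2 = -1 - 5*2 = -11
s_3 = -(-11) - 5*1 = 6
s_4 = -6 - 5*(-11) = 49
s_5 = -49 - 5*6 = -79
s_6 = -(-79) - 5*49 = -166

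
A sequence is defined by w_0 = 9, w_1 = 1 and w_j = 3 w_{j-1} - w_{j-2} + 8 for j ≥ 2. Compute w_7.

937

w_2 = 3(1) - 9 + 8 = 2
w_3 = 3(2) - 1 + 8 = 13
w_4 = 3(13) - 2 + 8 = 45
w_5 = 3(45) - 13 + 8 = 130
w_6 = 3(130) - 45 + 8 = 353
w_7 = 3(353) - 130 + 8 = 937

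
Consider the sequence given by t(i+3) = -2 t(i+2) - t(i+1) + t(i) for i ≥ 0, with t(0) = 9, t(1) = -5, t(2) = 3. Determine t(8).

t(3) = -2·3 - (-5) + 9 = 8
t(4) = -2·8 - 3 + (-5) = -24
t(5) = -2·(-24) - 8 + 3 = 43
t(6) = -2·43 - (-24) + 8 = -54
t(7) = -2·(-54) - 43 + (-24) = 41
t(8) = -2·41 - (-54) + 43 = 15

15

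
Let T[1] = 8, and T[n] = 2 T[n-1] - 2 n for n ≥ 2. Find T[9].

534

T[2] = 2(8) - 4 = 12
T[3] = 2(12) - 6 = 18
T[4] = 2(18) - 8 = 28
T[5] = 2(28) - 10 = 46
T[6] = 2(46) - 12 = 80
T[7] = 2(80) - 14 = 146
T[8] = 2(146) - 16 = 276
T[9] = 2(276) - 18 = 534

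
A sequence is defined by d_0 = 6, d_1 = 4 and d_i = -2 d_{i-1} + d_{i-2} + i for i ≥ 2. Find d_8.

d_2 = -2·4 + 6 + 2 = 0
d_3 = -2·0 + 4 + 3 = 7
d_4 = -2·7 + 0 + 4 = -10
d_5 = -2·(-10) + 7 + 5 = 32
d_6 = -2·32 + (-10) + 6 = -68
d_7 = -2·(-68) + 32 + 7 = 175
d_8 = -2·175 + (-68) + 8 = -410

-410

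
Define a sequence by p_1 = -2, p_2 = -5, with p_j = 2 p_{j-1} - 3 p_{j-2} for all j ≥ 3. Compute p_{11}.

548

p_3 = 2*(-5) - 3*(-2) = -4
p_4 = 2*(-4) - 3*(-5) = 7
p_5 = 2*7 - 3*(-4) = 26
p_6 = 2*26 - 3*7 = 31
p_7 = 2*31 - 3*26 = -16
p_8 = 2*(-16) - 3*31 = -125
p_9 = 2*(-125) - 3*(-16) = -202
p_{10} = 2*(-202) - 3*(-125) = -29
p_{11} = 2*(-29) - 3*(-202) = 548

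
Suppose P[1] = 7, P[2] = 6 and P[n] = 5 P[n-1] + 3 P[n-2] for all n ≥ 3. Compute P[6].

P[3] = 5*6 + 3*7 = 51
P[4] = 5*51 + 3*6 = 273
P[5] = 5*273 + 3*51 = 1518
P[6] = 5*1518 + 3*273 = 8409

8409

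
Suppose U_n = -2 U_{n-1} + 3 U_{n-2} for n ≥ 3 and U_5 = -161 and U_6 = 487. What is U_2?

Rearranging, U_{n-2} = (U_n + 2 U_{n-1}) / 3.
U_4 = (487 + 2(-161)) / 3 = 165/3 = 55
U_3 = (-161 + 2(55)) / 3 = -51/3 = -17
U_2 = (55 + 2(-17)) / 3 = 21/3 = 7

7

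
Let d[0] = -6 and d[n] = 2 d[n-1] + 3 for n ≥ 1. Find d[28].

-805306371

The fixed point is 3/(1 - 2) = -3, so d[n] + 3 = 2(d[n-1] + 3).
Hence d[n] = -3·2^n - 3.
d[28] = -3·2^{28} - 3 = -3·268435456 - 3 = -805306371.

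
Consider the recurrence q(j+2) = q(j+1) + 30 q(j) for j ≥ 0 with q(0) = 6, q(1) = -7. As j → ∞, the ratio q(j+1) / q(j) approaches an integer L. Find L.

6

The characteristic equation is r^2 - r - 30 = 0, which factors as (r - 6)(r + 5) = 0.
So the roots are 6 and -5. Since |6| > |-5| and the coefficient of 6^j is non-zero, the ratio tends to 6.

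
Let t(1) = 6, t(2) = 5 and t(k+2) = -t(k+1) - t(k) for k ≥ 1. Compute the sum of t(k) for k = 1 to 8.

11

t(3) = -5 - 6 = -11
t(4) = -(-11) - 5 = 6
t(5) = -6 - (-11) = 5
t(6) = -5 - 6 = -11
t(7) = -(-11) - 5 = 6
t(8) = -6 - (-11) = 5
Sum = 6 + 5 + (-11) + 6 + 5 + (-11) + 6 + 5 = 11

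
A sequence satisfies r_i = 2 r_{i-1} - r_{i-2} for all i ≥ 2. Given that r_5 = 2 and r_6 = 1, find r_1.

Rearranging, r_{i-2} = -(r_i - 2 r_{i-1}).
r_4 = -(1 - 2(2)) = 3
r_3 = -(2 - 2(3)) = 4
r_2 = -(3 - 2(4)) = 5
r_1 = -(4 - 2(5)) = 6

6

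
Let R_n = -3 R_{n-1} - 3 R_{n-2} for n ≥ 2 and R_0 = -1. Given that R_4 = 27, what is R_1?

-1

Let R_1 = y.
R_2 = 3 - 3y
R_3 = -9 + 6y
R_4 = 18 - 9y
So 18 - 9y = 27, giving y = -1.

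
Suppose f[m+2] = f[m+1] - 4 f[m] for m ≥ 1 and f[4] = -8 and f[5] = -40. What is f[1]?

Rearranging, f[m-2] = (f[m] - f[m-1]) / -4.
f[3] = (-40 - (-8)) / -4 = -32/-4 = 8
f[2] = (-8 - 8) / -4 = -16/-4 = 4
f[1] = (8 - 4) / -4 = 4/-4 = -1

-1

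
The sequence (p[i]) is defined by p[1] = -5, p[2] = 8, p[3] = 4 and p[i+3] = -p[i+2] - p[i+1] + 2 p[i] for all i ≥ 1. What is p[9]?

p[4] = -4 - 8 + 2·(-5) = -22
p[5] = -(-22) - 4 + 2·8 = 34
p[6] = -34 - (-22) + 2·4 = -4
p[7] = -(-4) - 34 + 2·(-22) = -74
p[8] = -(-74) - (-4) + 2·34 = 146
p[9] = -146 - (-74) + 2·(-4) = -80

-80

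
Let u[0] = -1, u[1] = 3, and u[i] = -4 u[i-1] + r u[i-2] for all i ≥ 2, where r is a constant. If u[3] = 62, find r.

u[2] = -12 - r
u[3] = 48 + 7r
So 48 + 7r = 62, giving r = 2.

2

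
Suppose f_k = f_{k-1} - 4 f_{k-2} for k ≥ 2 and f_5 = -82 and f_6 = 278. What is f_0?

Rearranging, f_{k-2} = (f_k - f_{k-1}) / -4.
f_4 = (278 - (-82)) / -4 = 360/-4 = -90
f_3 = (-82 - (-90)) / -4 = 8/-4 = -2
f_2 = (-90 - (-2)) / -4 = -88/-4 = 22
f_1 = (-2 - 22) / -4 = -24/-4 = 6
f_0 = (22 - 6) / -4 = 16/-4 = -4

-4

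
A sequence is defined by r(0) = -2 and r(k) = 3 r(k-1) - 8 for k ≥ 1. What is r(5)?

-1454

r(1) = 3(-2) - 8 = -14
r(2) = 3(-14) - 8 = -50
r(3) = 3(-50) - 8 = -158
r(4) = 3(-158) - 8 = -482
r(5) = 3(-482) - 8 = -1454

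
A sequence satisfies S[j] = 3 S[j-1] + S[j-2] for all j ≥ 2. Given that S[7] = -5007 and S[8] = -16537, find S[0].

Rearranging, S[j-2] = S[j] - 3 S[j-1].
S[6] = -16537 - 3*(-5007) = -1516
S[5] = -5007 - 3*(-1516) = -459
S[4] = -1516 - 3*(-459) = -139
S[3] = -459 - 3*(-139) = -42
S[2] = -139 - 3*(-42) = -13
S[1] = -42 - 3*(-13) = -3
S[0] = -13 - 3*(-3) = -4

-4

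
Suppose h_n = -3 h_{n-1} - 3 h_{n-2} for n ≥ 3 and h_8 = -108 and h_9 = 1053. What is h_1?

Rearranging, h_{n-2} = (h_n + 3 h_{n-1}) / -3.
h_7 = (1053 + 3·(-108)) / -3 = 729/-3 = -243
h_6 = (-108 + 3·(-243)) / -3 = -837/-3 = 279
h_5 = (-243 + 3·279) / -3 = 594/-3 = -198
h_4 = (279 + 3·(-198)) / -3 = -315/-3 = 105
h_3 = (-198 + 3·105) / -3 = 117/-3 = -39
h_2 = (105 + 3·(-39)) / -3 = -12/-3 = 4
h_1 = (-39 + 3·4) / -3 = -27/-3 = 9

9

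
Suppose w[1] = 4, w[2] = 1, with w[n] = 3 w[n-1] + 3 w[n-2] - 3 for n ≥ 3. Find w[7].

w[3] = 3*1 + 3*4 - 3 = 12
w[4] = 3*12 + 3*1 - 3 = 36
w[5] = 3*36 + 3*12 - 3 = 141
w[6] = 3*141 + 3*36 - 3 = 528
w[7] = 3*528 + 3*141 - 3 = 2004

2004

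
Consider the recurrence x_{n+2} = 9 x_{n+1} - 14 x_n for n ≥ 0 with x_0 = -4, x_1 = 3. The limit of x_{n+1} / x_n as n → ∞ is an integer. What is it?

The characteristic equation is r^2 - 9r + 14 = 0, which factors as (r - 7)(r - 2) = 0.
So the roots are 7 and 2. Since |7| > |2| and the coefficient of 7^n is non-zero, the ratio tends to 7.

7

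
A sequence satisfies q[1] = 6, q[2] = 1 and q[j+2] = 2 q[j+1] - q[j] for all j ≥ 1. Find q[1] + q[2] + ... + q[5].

-20

q[3] = 2(1) - 6 = -4
q[4] = 2(-4) - 1 = -9
q[5] = 2(-9) - (-4) = -14
Sum = 6 + 1 + (-4) + (-9) + (-14) = -20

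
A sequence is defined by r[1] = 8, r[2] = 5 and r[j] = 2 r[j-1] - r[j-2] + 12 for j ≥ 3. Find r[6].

113

r[3] = 2(5) - 8 + 12 = 14
r[4] = 2(14) - 5 + 12 = 35
r[5] = 2(35) - 14 + 12 = 68
r[6] = 2(68) - 35 + 12 = 113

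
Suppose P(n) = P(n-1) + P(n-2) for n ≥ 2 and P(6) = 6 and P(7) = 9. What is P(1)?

Rearranging, P(n-2) = P(n) - P(n-1).
P(5) = 9 - 6 = 3
P(4) = 6 - 3 = 3
P(3) = 3 - 3 = 0
P(2) = 3 - 0 = 3
P(1) = 0 - 3 = -3

-3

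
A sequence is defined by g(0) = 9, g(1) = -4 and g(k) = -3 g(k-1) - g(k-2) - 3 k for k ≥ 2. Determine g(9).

g(2) = -3·(-4) - 9 - 6 = -3
g(3) = -3·(-3) - (-4) - 9 = 4
g(4) = -3·4 - (-3) - 12 = -21
g(5) = -3·(-21) - 4 - 15 = 44
g(6) = -3·44 - (-21) - 18 = -129
g(7) = -3·(-129) - 44 - 21 = 322
g(8) = -3·322 - (-129) - 24 = -861
g(9) = -3·(-861) - 322 - 27 = 2234

2234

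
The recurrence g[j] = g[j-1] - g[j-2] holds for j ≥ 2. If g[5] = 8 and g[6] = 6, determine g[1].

Rearranging, g[j-2] = -(g[j] - g[j-1]).
g[4] = -(6 - 8) = 2
g[3] = -(8 - 2) = -6
g[2] = -(2 - (-6)) = -8
g[1] = -(-6 - (-8)) = -2

-2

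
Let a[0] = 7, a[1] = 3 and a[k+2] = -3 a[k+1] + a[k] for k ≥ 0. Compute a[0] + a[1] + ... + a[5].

84

a[2] = -3(3) + 7 = -2
a[3] = -3(-2) + 3 = 9
a[4] = -3(9) + (-2) = -29
a[5] = -3(-29) + 9 = 96
Sum = 7 + 3 + (-2) + 9 + (-29) + 96 = 84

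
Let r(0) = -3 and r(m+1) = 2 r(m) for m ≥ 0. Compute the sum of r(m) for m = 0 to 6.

r(1) = 2·(-3) = -6
r(2) = 2·(-6) = -12
r(3) = 2·(-12) = -24
r(4) = 2·(-24) = -48
r(5) = 2·(-48) = -96
r(6) = 2·(-96) = -192
Sum = (-3) + (-6) + (-12) + (-24) + (-48) + (-96) + (-192) = -381

-381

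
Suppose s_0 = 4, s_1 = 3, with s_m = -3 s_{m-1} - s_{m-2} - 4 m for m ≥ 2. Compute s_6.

-932

s_2 = -3·3 - 4 - 8 = -21
s_3 = -3·(-21) - 3 - 12 = 48
s_4 = -3·48 - (-21) - 16 = -139
s_5 = -3·(-139) - 48 - 20 = 349
s_6 = -3·349 - (-139) - 24 = -932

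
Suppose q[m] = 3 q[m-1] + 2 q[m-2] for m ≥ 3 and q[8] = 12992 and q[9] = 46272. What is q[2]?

Rearranging, q[m-2] = (q[m] - 3 q[m-1]) / 2.
q[7] = (46272 - 3*12992) / 2 = 7296/2 = 3648
q[6] = (12992 - 3*3648) / 2 = 2048/2 = 1024
q[5] = (3648 - 3*1024) / 2 = 576/2 = 288
q[4] = (1024 - 3*288) / 2 = 160/2 = 80
q[3] = (288 - 3*80) / 2 = 48/2 = 24
q[2] = (80 - 3*24) / 2 = 8/2 = 4

4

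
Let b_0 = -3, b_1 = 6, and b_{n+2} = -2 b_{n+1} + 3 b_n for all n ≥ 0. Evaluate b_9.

44286

b_2 = -2·6 + 3·(-3) = -21
b_3 = -2·(-21) + 3·6 = 60
b_4 = -2·60 + 3·(-21) = -183
b_5 = -2·(-183) + 3·60 = 546
b_6 = -2·546 + 3·(-183) = -1641
b_7 = -2·(-1641) + 3·546 = 4920
b_8 = -2·4920 + 3·(-1641) = -14763
b_9 = -2·(-14763) + 3·4920 = 44286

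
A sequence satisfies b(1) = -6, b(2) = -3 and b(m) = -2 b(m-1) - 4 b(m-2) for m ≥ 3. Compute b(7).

-384

b(3) = -2*(-3) - 4*(-6) = 30
b(4) = -2*30 - 4*(-3) = -48
b(5) = -2*(-48) - 4*30 = -24
b(6) = -2*(-24) - 4*(-48) = 240
b(7) = -2*240 - 4*(-24) = -384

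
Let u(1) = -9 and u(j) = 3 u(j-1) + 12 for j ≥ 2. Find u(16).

-43046727

The fixed point is 12/(1 - 3) = -6, so u(j) + 6 = 3(u(j-1) + 6).
Hence u(j) = -3·3^{j-1} - 6.
u(16) = -3·3^{15} - 6 = -3·14348907 - 6 = -43046727.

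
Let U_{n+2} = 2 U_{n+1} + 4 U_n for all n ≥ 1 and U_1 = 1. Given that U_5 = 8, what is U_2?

Let U_2 = v.
U_3 = 4 + 2v
U_4 = 8 + 8v
U_5 = 32 + 24v
So 32 + 24v = 8, giving v = -1.

-1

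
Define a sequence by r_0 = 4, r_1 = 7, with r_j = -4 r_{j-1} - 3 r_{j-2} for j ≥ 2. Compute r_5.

1327

r_2 = -4(7) - 3(4) = -40
r_3 = -4(-40) - 3(7) = 139
r_4 = -4(139) - 3(-40) = -436
r_5 = -4(-436) - 3(139) = 1327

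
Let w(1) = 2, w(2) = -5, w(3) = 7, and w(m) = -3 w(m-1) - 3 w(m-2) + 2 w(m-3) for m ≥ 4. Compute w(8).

w(4) = -3·7 - 3·(-5) + 2·2 = -2
w(5) = -3·(-2) - 3·7 + 2·(-5) = -25
w(6) = -3·(-25) - 3·(-2) + 2·7 = 95
w(7) = -3·95 - 3·(-25) + 2·(-2) = -214
w(8) = -3·(-214) - 3·95 + 2·(-25) = 307

307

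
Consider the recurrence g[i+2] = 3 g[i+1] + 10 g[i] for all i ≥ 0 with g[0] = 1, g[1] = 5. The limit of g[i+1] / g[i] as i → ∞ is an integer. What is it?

5

The characteristic equation is r^2 - 3r - 10 = 0, which factors as (r - 5)(r + 2) = 0.
So the roots are 5 and -2. Since |5| > |-2| and the coefficient of 5^i is non-zero, the ratio tends to 5.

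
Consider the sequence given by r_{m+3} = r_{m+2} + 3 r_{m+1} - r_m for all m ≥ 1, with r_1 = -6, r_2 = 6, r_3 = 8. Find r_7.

r_4 = 8 + 3*6 - (-6) = 32
r_5 = 32 + 3*8 - 6 = 50
r_6 = 50 + 3*32 - 8 = 138
r_7 = 138 + 3*50 - 32 = 256

256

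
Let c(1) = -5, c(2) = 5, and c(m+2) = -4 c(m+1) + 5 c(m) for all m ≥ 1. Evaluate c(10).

3255205

c(3) = -4*5 + 5*(-5) = -45
c(4) = -4*(-45) + 5*5 = 205
c(5) = -4*205 + 5*(-45) = -1045
c(6) = -4*(-1045) + 5*205 = 5205
c(7) = -4*5205 + 5*(-1045) = -26045
c(8) = -4*(-26045) + 5*5205 = 130205
c(9) = -4*130205 + 5*(-26045) = -651045
c(10) = -4*(-651045) + 5*130205 = 3255205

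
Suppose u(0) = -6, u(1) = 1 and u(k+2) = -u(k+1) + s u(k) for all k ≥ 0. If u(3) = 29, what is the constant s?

u(2) = -1 - 6s
u(3) = 1 + 7s
So 1 + 7s = 29, giving s = 4.

4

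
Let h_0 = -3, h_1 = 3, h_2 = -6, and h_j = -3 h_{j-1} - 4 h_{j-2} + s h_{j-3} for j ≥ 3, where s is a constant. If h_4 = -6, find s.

h_3 = 6 - 3s
h_4 = 6 + 12s
So 6 + 12s = -6, giving s = -1.

-1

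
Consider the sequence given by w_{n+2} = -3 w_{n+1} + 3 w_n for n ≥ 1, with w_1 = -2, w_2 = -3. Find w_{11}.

189783

w_3 = -3(-3) + 3(-2) = 3
w_4 = -3(3) + 3(-3) = -18
w_5 = -3(-18) + 3(3) = 63
w_6 = -3(63) + 3(-18) = -243
w_7 = -3(-243) + 3(63) = 918
w_8 = -3(918) + 3(-243) = -3483
w_9 = -3(-3483) + 3(918) = 13203
w_{10} = -3(13203) + 3(-3483) = -50058
w_{11} = -3(-50058) + 3(13203) = 189783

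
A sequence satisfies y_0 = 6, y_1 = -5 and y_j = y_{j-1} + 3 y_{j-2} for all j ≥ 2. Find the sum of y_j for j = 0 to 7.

457

y_2 = (-5) + 3*6 = 13
y_3 = 13 + 3*(-5) = -2
y_4 = (-2) + 3*13 = 37
y_5 = 37 + 3*(-2) = 31
y_6 = 31 + 3*37 = 142
y_7 = 142 + 3*31 = 235
Sum = 6 + (-5) + 13 + (-2) + 37 + 31 + 142 + 235 = 457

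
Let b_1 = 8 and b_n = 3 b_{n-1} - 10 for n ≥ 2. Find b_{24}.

The fixed point is -10/(1 - 3) = 5, so b_n - 5 = 3(b_{n-1} - 5).
Hence b_n = 3·3^{n-1} + 5.
b_{24} = 3·3^{23} + 5 = 3·94143178827 + 5 = 282429536486.

282429536486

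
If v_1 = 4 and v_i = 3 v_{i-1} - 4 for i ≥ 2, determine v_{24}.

The fixed point is -4/(1 - 3) = 2, so v_i - 2 = 3(v_{i-1} - 2).
Hence v_i = 2·3^{i-1} + 2.
v_{24} = 2·3^{23} + 2 = 2·94143178827 + 2 = 188286357656.

188286357656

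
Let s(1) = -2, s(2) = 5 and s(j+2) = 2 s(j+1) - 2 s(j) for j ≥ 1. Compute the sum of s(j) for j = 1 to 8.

-105

s(3) = 2*5 - 2*(-2) = 14
s(4) = 2*14 - 2*5 = 18
s(5) = 2*18 - 2*14 = 8
s(6) = 2*8 - 2*18 = -20
s(7) = 2*(-20) - 2*8 = -56
s(8) = 2*(-56) - 2*(-20) = -72
Sum = (-2) + 5 + 14 + 18 + 8 + (-20) + (-56) + (-72) = -105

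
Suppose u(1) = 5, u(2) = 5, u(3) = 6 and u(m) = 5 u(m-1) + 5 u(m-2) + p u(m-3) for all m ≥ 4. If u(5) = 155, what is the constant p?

-5

u(4) = 55 + 5p
u(5) = 305 + 30p
So 305 + 30p = 155, giving p = -5.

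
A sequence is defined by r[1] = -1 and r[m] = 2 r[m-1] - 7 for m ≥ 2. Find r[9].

-2041

r[2] = 2·(-1) - 7 = -9
r[3] = 2·(-9) - 7 = -25
r[4] = 2·(-25) - 7 = -57
r[5] = 2·(-57) - 7 = -121
r[6] = 2·(-121) - 7 = -249
r[7] = 2·(-249) - 7 = -505
r[8] = 2·(-505) - 7 = -1017
r[9] = 2·(-1017) - 7 = -2041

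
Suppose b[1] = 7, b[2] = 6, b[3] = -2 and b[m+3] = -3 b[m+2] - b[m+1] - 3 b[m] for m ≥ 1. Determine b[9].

b[4] = -3*(-2) - 6 - 3*7 = -21
b[5] = -3*(-21) - (-2) - 3*6 = 47
b[6] = -3*47 - (-21) - 3*(-2) = -114
b[7] = -3*(-114) - 47 - 3*(-21) = 358
b[8] = -3*358 - (-114) - 3*47 = -1101
b[9] = -3*(-1101) - 358 - 3*(-114) = 3287

3287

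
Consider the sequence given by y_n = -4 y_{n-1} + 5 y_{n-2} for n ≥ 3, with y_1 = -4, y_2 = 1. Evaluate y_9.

-325524

y_3 = -4·1 + 5·(-4) = -24
y_4 = -4·(-24) + 5·1 = 101
y_5 = -4·101 + 5·(-24) = -524
y_6 = -4·(-524) + 5·101 = 2601
y_7 = -4·2601 + 5·(-524) = -13024
y_8 = -4·(-13024) + 5·2601 = 65101
y_9 = -4·65101 + 5·(-13024) = -325524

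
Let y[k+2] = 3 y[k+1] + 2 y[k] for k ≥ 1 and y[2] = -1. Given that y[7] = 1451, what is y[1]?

7

Let y[1] = v.
y[3] = -3 + 2v
y[4] = -11 + 6v
y[5] = -39 + 22v
y[6] = -139 + 78v
y[7] = -495 + 278v
So -495 + 278v = 1451, giving v = 7.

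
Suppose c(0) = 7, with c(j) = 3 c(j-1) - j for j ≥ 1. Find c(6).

c(1) = 3(7) - 1 = 20
c(2) = 3(20) - 2 = 58
c(3) = 3(58) - 3 = 171
c(4) = 3(171) - 4 = 509
c(5) = 3(509) - 5 = 1522
c(6) = 3(1522) - 6 = 4560

4560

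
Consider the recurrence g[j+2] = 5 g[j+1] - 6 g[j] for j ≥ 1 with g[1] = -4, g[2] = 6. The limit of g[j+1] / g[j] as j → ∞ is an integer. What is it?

3

The characteristic equation is r^2 - 5r + 6 = 0, which factors as (r - 3)(r - 2) = 0.
So the roots are 3 and 2. Since |3| > |2| and the coefficient of 3^j is non-zero, the ratio tends to 3.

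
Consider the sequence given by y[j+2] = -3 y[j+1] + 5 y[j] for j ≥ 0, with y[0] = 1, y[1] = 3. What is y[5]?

y[2] = -3·3 + 5·1 = -4
y[3] = -3·(-4) + 5·3 = 27
y[4] = -3·27 + 5·(-4) = -101
y[5] = -3·(-101) + 5·27 = 438

438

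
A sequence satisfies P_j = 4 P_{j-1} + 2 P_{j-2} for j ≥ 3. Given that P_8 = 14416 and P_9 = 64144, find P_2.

-2

Rearranging, P_{j-2} = (P_j - 4 P_{j-1}) / 2.
P_7 = (64144 - 4*14416) / 2 = 6480/2 = 3240
P_6 = (14416 - 4*3240) / 2 = 1456/2 = 728
P_5 = (3240 - 4*728) / 2 = 328/2 = 164
P_4 = (728 - 4*164) / 2 = 72/2 = 36
P_3 = (164 - 4*36) / 2 = 20/2 = 10
P_2 = (36 - 4*10) / 2 = -4/2 = -2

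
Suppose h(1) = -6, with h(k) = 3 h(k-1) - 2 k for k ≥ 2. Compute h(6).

h(2) = 3·(-6) - 4 = -22
h(3) = 3·(-22) - 6 = -72
h(4) = 3·(-72) - 8 = -224
h(5) = 3·(-224) - 10 = -682
h(6) = 3·(-682) - 12 = -2058

-2058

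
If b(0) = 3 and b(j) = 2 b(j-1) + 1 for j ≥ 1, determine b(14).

65535

The fixed point is 1/(1 - 2) = -1, so b(j) + 1 = 2(b(j-1) + 1).
Hence b(j) = 4·2^j - 1.
b(14) = 4·2^{14} - 1 = 4·16384 - 1 = 65535.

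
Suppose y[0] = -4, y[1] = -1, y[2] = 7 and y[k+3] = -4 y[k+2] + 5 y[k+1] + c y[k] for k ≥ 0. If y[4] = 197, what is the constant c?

y[3] = -33 - 4c
y[4] = 167 + 15c
So 167 + 15c = 197, giving c = 2.

2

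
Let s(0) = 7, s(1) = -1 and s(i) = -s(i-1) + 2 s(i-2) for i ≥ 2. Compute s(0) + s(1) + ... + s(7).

s(2) = -(-1) + 2*7 = 15
s(3) = -15 + 2*(-1) = -17
s(4) = -(-17) + 2*15 = 47
s(5) = -47 + 2*(-17) = -81
s(6) = -(-81) + 2*47 = 175
s(7) = -175 + 2*(-81) = -337
Sum = 7 + (-1) + 15 + (-17) + 47 + (-81) + 175 + (-337) = -192

-192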